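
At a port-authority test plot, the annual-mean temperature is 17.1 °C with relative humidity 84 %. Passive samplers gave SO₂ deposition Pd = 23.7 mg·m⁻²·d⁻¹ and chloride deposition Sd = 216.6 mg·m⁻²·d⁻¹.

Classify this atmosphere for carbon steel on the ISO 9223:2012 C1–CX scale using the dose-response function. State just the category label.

C5

carbon steel: temperature factor f = -0.054·(7.1) = -0.3834
  sulphur-dioxide contribution → 33.57 μm/a
  chloride contribution → 90.7 μm/a
  ⇒ r_corr(carbon steel) = 124.3 μm/a
124 μm/a falls in (80, 200] for carbon steel → category C5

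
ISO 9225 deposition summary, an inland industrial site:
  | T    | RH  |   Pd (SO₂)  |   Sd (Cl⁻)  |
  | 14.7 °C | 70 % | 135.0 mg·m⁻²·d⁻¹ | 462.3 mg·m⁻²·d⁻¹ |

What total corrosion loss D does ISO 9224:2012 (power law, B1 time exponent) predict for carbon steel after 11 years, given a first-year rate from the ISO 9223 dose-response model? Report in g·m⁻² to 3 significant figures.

carbon steel: T>10 °C ⇒ hinge -0.054·(14.7−10) = -0.2538
  Pd branch = 1.77·Pd^0.52·e^(0.02·RH+f) = 71.37 μm/a
  Cl⁻ term: 0.102·462.3^0.62·exp(0.033·70+0.04·14.7) = 83.07
  sum: 71.37 + 83.07 → r_corr = 154.4 μm/a
ISO 9224: D(t) = r_corr · t^b with b = 0.523 (carbon steel, B1)
  D(11) = 154.4 × 11^0.523 = 154.4 × 3.505 = 541.3 μm
  Mass loss = 541.3 μm × 7.85 g/cm³ = 4249 g·m⁻²

D(11) = 4.25e+03 g·m⁻²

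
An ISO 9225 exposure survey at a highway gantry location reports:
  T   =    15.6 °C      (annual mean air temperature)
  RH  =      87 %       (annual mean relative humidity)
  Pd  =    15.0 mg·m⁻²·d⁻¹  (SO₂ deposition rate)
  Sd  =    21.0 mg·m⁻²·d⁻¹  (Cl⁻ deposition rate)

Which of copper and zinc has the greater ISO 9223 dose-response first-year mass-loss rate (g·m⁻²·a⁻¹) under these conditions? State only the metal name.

copper

copper: temperature factor f = -0.080·(5.6) = -0.4480
  sulphur-dioxide contribution → 1.161 μm/a
  chloride contribution → 1.148 μm/a
  ⇒ r_corr(copper) = 2.309 μm/a
  mass loss = 2.309 μm/a × 8.96 g/cm³ = 20.69 g·m⁻²·a⁻¹
zinc: f(T) = -0.071·(T−10) [T>10 °C] = -0.3976
  sulphur-dioxide contribution → 1.561 μm/a
  chloride contribution → 0.7496 μm/a
  total first-year rate 2.311 μm/a
  mass loss = 2.311 μm/a × 7.14 g/cm³ = 16.5 g·m⁻²·a⁻¹
Ordering by g·m⁻²·a⁻¹: copper (20.7) > zinc (16.5)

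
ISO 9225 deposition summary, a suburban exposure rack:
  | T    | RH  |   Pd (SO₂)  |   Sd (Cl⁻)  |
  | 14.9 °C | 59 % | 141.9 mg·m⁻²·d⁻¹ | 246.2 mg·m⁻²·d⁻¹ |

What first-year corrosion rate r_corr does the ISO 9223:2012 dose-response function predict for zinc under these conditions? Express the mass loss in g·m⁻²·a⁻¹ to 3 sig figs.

zinc: temperature factor f = -0.071·(4.9) = -0.3479
  Pd branch = 0.0129·Pd^0.44·e^(0.046·RH+f) = 1.216 μm/a
  Sd branch = 0.0175·Sd^0.57·e^(0.008·RH+0.085·T) = 2.297 μm/a
  r_corr = 1.216 + 2.297 = 3.513 μm/a
Convert to mass loss: 3.513 μm/a × 7.14 g/cm³ = 25.08 g·m⁻²·a⁻¹

r_corr = 25.1 g·m⁻²·a⁻¹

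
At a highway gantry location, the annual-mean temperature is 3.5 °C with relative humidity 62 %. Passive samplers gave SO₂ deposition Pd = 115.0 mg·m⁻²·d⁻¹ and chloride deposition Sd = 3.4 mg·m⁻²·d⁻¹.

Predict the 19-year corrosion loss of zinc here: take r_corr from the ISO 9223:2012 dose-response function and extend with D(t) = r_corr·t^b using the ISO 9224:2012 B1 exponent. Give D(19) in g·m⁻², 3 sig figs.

zinc: f(T) = +0.038·(T−10) [T≤10 °C] = -0.2470
  SO₂ term: 0.0129·115.0^0.44·exp(0.046·62-0.2470) = 1.408
  Sd branch = 0.0175·Sd^0.57·e^(0.008·RH+0.085·T) = 0.07773 μm/a
  r_corr = 1.408 + 0.07773 = 1.486 μm/a
ISO 9224: D(t) = r_corr · t^b with b = 0.813 (zinc, B1)
  D(19) = 1.486 × 19^0.813 = 1.486 × 10.96 = 16.28 μm
  Mass loss = 16.28 μm × 7.14 g/cm³ = 116.2 g·m⁻²

D(19) = 116 g·m⁻²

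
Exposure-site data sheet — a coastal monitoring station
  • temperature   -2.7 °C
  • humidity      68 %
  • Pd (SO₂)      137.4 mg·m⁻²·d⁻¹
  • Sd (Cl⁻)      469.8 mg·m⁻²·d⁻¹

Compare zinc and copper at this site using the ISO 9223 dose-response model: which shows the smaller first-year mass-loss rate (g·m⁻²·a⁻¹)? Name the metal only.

copper

zinc: temperature factor f = +0.038·(-12.7) = -0.4826
  sulphur-dioxide contribution → 1.586 μm/a
  chloride contribution → 0.7991 μm/a
  ⇒ r_corr(zinc) = 2.385 μm/a
  mass loss = 2.385 μm/a × 7.14 g/cm³ = 17.03 g·m⁻²·a⁻¹
copper: temperature factor f = +0.126·(-12.7) = -1.6002
  sulphur-dioxide contribution → 0.2126 μm/a
  chloride contribution → 0.5468 μm/a
  ⇒ r_corr(copper) = 0.7594 μm/a
  mass loss = 0.7594 μm/a × 8.96 g/cm³ = 6.804 g·m⁻²·a⁻¹
Ordering by g·m⁻²·a⁻¹: zinc (17) > copper (6.8)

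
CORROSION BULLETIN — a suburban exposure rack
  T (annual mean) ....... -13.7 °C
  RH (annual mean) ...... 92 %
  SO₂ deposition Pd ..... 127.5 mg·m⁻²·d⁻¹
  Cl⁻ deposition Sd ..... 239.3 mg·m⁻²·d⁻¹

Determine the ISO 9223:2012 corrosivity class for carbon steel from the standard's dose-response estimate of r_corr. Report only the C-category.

C3

carbon steel: f(T) = +0.150·(T−10) [T≤10 °C] = -3.5550
  SO₂ term: 1.77·127.5^0.52·exp(0.02·92-3.5550) = 3.963
  Sd branch = 0.102·Sd^0.62·e^(0.033·RH+0.04·T) = 36.65 μm/a
  r_corr = 3.963 + 36.65 = 40.61 μm/a
ISO 9223 Table 2 (carbon steel): 25 < 40.6 ≤ 50 μm/a ⇒ C3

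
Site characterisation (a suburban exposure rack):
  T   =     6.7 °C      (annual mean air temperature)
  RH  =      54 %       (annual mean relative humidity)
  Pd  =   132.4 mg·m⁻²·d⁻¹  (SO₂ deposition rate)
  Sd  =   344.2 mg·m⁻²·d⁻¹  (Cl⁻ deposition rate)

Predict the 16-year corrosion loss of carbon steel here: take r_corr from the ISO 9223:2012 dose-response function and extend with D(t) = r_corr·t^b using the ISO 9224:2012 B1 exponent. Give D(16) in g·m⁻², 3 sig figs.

carbon steel: temperature factor f = +0.150·(-3.3) = -0.4950
  Pd branch = 1.77·Pd^0.52·e^(0.02·RH+f) = 40.31 μm/a
  Cl⁻ term: 0.102·344.2^0.62·exp(0.033·54+0.04·6.7) = 29.63
  sum: 40.31 + 29.63 → r_corr = 69.94 μm/a
Long-term exponent b (ISO 9224 Table 2, B1) = 0.523
  D(16) = 69.94 × 16^0.523 = 69.94 × 4.263 = 298.2 μm
  Mass loss = 298.2 μm × 7.85 g/cm³ = 2341 g·m⁻²

D(16) = 2.34e+03 g·m⁻²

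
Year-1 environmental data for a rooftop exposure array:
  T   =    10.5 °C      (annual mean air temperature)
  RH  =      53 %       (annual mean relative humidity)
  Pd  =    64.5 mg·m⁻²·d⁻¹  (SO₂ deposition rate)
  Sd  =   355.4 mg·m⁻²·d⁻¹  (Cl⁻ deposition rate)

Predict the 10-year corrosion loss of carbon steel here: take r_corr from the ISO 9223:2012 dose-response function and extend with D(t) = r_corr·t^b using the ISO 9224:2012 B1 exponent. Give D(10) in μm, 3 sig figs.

D(10) = 258 μm

carbon steel: f(T) = -0.054·(T−10) [T>10 °C] = -0.0270
  SO₂ term: 1.77·64.5^0.52·exp(0.02·53-0.0270) = 43.41
  Sd branch = 0.102·Sd^0.62·e^(0.033·RH+0.04·T) = 34.04 μm/a
  r_corr = 43.41 + 34.04 = 77.45 μm/a
Long-term exponent b (ISO 9224 Table 2, B1) = 0.523
  D(10) = 77.45 × 10^0.523 = 77.45 × 3.334 = 258.2 μm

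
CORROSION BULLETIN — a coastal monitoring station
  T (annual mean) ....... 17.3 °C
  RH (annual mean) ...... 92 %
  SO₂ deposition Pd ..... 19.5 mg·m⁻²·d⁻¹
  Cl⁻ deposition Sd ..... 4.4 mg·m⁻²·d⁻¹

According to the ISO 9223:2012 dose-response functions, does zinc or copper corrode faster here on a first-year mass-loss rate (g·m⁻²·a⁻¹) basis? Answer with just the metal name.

zinc: T>10 °C ⇒ hinge -0.071·(17.3−10) = -0.5183
  SO₂ term: 0.0129·19.5^0.44·exp(0.046·92-0.5183) = 1.955
  Sd branch = 0.0175·Sd^0.57·e^(0.008·RH+0.085·T) = 0.3699 μm/a
  sum: 1.955 + 0.3699 → r_corr = 2.324 μm/a
  mass loss = 2.324 μm/a × 7.14 g/cm³ = 16.6 g·m⁻²·a⁻¹
copper: T>10 °C ⇒ hinge -0.080·(17.3−10) = -0.5840
  SO₂ term: 0.0053·19.5^0.26·exp(0.059·92-0.5840) = 1.457
  Sd branch = 0.01025·Sd^0.27·e^(0.036·RH+0.049·T) = 0.9795 μm/a
  sum: 1.457 + 0.9795 → r_corr = 2.436 μm/a
  mass loss = 2.436 μm/a × 8.96 g/cm³ = 21.83 g·m⁻²·a⁻¹
Ordering by g·m⁻²·a⁻¹: copper (21.8) > zinc (16.6)

copper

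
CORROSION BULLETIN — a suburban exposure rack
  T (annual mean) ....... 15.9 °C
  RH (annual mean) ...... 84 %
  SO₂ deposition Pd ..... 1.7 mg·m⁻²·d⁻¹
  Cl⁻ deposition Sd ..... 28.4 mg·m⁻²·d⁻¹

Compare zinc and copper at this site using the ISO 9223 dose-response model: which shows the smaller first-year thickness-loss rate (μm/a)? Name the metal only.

zinc

zinc: T>10 °C ⇒ hinge -0.071·(15.9−10) = -0.4189
  SO₂ term: 0.0129·1.7^0.44·exp(0.046·84-0.4189) = 0.5107
  Cl⁻ term: 0.0175·28.4^0.57·exp(0.008·84+0.085·15.9) = 0.8917
  sum: 0.5107 + 0.8917 → r_corr = 1.402 μm/a
copper: temperature factor f = -0.080·(5.9) = -0.4720
  Pd branch = 0.0053·Pd^0.26·e^(0.059·RH+f) = 0.539 μm/a
  Cl⁻ term: 0.01025·28.4^0.27·exp(0.036·84+0.049·15.9) = 1.134
  sum: 0.539 + 1.134 → r_corr = 1.673 μm/a
Ordering by μm/a: copper (1.67) > zinc (1.4)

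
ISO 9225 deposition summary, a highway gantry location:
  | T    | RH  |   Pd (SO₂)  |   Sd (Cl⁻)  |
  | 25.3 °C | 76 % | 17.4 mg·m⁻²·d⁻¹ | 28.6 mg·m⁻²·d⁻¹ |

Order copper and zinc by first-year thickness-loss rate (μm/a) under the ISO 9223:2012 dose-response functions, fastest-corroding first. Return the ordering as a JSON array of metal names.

copper: f(T) = -0.080·(T−10) [T>10 °C] = -1.2240
  sulphur-dioxide contribution → 0.2901 μm/a
  chloride contribution → 1.351 μm/a
  ⇒ r_corr(copper) = 1.641 μm/a
zinc: T>10 °C ⇒ hinge -0.071·(25.3−10) = -1.0863
  sulphur-dioxide contribution → 0.5046 μm/a
  chloride contribution → 1.867 μm/a
  ⇒ r_corr(zinc) = 2.372 μm/a
Ordering by μm/a: zinc (2.37) > copper (1.64)

["zinc", "copper"]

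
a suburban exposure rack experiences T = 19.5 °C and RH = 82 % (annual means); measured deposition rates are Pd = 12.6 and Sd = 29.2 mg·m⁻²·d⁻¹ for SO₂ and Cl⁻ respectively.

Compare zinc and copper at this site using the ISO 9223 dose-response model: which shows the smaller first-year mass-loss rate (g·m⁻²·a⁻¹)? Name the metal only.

zinc: temperature factor f = -0.071·(9.5) = -0.6745
  sulphur-dioxide contribution → 0.8709 μm/a
  chloride contribution → 1.211 μm/a
  ⇒ r_corr(zinc) = 2.082 μm/a
  mass loss = 2.082 μm/a × 7.14 g/cm³ = 14.86 g·m⁻²·a⁻¹
copper: temperature factor f = -0.080·(9.5) = -0.7600
  sulphur-dioxide contribution → 0.6045 μm/a
  chloride contribution → 1.269 μm/a
  ⇒ r_corr(copper) = 1.873 μm/a
  mass loss = 1.873 μm/a × 8.96 g/cm³ = 16.78 g·m⁻²·a⁻¹
Ordering by g·m⁻²·a⁻¹: copper (16.8) > zinc (14.9)

zinc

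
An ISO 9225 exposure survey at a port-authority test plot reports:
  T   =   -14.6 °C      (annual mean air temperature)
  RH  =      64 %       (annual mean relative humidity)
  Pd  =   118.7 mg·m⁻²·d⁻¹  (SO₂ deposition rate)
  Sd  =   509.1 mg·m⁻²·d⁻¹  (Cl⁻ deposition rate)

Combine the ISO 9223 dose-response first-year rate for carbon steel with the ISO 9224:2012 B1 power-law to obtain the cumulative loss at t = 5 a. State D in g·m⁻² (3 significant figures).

carbon steel: T≤10 °C ⇒ hinge +0.150·(-14.6−10) = -3.6900
  Pd branch = 1.77·Pd^0.52·e^(0.02·RH+f) = 1.906 μm/a
  Sd branch = 0.102·Sd^0.62·e^(0.033·RH+0.04·T) = 22.41 μm/a
  r_corr = 1.906 + 22.41 = 24.31 μm/a
ISO 9224: D(t) = r_corr · t^b with b = 0.523 (carbon steel, B1)
  D(5) = 24.31 × 5^0.523 = 24.31 × 2.32 = 56.42 μm
  Mass loss = 56.42 μm × 7.85 g/cm³ = 442.9 g·m⁻²

D(5) = 443 g·m⁻²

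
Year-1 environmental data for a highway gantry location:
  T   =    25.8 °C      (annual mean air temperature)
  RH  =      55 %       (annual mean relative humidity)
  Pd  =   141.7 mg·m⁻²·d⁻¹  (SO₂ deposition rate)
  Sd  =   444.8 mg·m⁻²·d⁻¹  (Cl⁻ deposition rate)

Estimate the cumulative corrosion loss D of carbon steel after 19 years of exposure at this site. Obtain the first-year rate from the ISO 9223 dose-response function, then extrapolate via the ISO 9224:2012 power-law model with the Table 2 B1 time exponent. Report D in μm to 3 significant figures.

carbon steel: T>10 °C ⇒ hinge -0.054·(25.8−10) = -0.8532
  Pd branch = 1.77·Pd^0.52·e^(0.02·RH+f) = 29.78 μm/a
  Cl⁻ term: 0.102·444.8^0.62·exp(0.033·55+0.04·25.8) = 77.07
  r_corr = 29.78 + 77.07 = 106.8 μm/a
ISO 9224: D(t) = r_corr · t^b with b = 0.523 (carbon steel, B1)
  D(19) = 106.8 × 19^0.523 = 106.8 × 4.664 = 498.4 μm

D(19) = 498 μm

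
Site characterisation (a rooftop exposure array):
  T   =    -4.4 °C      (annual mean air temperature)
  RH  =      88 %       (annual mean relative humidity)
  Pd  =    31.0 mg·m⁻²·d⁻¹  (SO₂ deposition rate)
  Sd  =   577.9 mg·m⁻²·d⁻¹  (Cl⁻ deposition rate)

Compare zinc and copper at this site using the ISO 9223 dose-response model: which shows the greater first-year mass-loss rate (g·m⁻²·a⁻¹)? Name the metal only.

zinc: temperature factor f = +0.038·(-14.4) = -0.5472
  Pd branch = 0.0129·Pd^0.44·e^(0.046·RH+f) = 1.937 μm/a
  Cl⁻ term: 0.0175·577.9^0.57·exp(0.008·88+0.085·-4.4) = 0.9133
  r_corr = 1.937 + 0.9133 = 2.85 μm/a
  mass loss = 2.85 μm/a × 7.14 g/cm³ = 20.35 g·m⁻²·a⁻¹
copper: T≤10 °C ⇒ hinge +0.126·(-4.4−10) = -1.8144
  Pd branch = 0.0053·Pd^0.26·e^(0.059·RH+f) = 0.3792 μm/a
  Sd branch = 0.01025·Sd^0.27·e^(0.036·RH+0.049·T) = 1.093 μm/a
  sum: 0.3792 + 1.093 → r_corr = 1.472 μm/a
  mass loss = 1.472 μm/a × 8.96 g/cm³ = 13.19 g·m⁻²·a⁻¹
Ordering by g·m⁻²·a⁻¹: zinc (20.4) > copper (13.2)

zinc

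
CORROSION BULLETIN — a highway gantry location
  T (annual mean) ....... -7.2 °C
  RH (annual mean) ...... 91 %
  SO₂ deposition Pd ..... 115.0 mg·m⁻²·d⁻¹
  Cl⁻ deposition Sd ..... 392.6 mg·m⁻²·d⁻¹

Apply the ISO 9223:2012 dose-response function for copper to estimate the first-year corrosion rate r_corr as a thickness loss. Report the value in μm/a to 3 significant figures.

r_corr = 1.40 μm/a

copper: temperature factor f = +0.126·(-17.2) = -2.1672
  SO₂ term: 0.0053·115.0^0.26·exp(0.059·91-2.1672) = 0.4473
  Sd branch = 0.01025·Sd^0.27·e^(0.036·RH+0.049·T) = 0.9564 μm/a
  sum: 0.4473 + 0.9564 → r_corr = 1.404 μm/a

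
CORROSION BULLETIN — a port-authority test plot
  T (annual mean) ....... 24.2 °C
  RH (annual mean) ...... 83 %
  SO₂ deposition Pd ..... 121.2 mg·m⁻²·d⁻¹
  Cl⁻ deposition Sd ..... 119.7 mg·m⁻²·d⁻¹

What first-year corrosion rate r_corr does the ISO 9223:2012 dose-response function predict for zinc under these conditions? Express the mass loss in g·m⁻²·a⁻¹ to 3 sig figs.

zinc: temperature factor f = -0.071·(14.2) = -1.0082
  sulphur-dioxide contribution → 1.769 μm/a
  chloride contribution → 4.067 μm/a
  ⇒ r_corr(zinc) = 5.835 μm/a
Convert to mass loss: 5.835 μm/a × 7.14 g/cm³ = 41.67 g·m⁻²·a⁻¹

r_corr = 41.7 g·m⁻²·a⁻¹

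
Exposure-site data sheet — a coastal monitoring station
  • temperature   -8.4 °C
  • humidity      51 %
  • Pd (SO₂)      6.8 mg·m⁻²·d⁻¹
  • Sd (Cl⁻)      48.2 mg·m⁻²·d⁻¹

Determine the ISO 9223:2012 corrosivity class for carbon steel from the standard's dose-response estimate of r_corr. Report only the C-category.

C2

carbon steel: f(T) = +0.150·(T−10) [T≤10 °C] = -2.7600
  SO₂ term: 1.77·6.8^0.52·exp(0.02·51-2.7600) = 0.8418
  Cl⁻ term: 0.102·48.2^0.62·exp(0.033·51+0.04·-8.4) = 4.336
  r_corr = 0.8418 + 4.336 = 5.178 μm/a
5.18 μm/a falls in (1.3, 25] for carbon steel → category C2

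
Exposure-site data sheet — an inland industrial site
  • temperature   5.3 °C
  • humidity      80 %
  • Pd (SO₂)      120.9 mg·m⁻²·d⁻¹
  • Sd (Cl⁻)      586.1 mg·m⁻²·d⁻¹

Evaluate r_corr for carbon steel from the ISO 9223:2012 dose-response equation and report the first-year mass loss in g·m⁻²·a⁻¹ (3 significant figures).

r_corr = 1.13e+03 g·m⁻²·a⁻¹

carbon steel: T≤10 °C ⇒ hinge +0.150·(5.3−10) = -0.7050
  sulphur-dioxide contribution → 52.42 μm/a
  chloride contribution → 91.91 μm/a
  ⇒ r_corr(carbon steel) = 144.3 μm/a
Convert to mass loss: 144.3 μm/a × 7.85 g/cm³ = 1133 g·m⁻²·a⁻¹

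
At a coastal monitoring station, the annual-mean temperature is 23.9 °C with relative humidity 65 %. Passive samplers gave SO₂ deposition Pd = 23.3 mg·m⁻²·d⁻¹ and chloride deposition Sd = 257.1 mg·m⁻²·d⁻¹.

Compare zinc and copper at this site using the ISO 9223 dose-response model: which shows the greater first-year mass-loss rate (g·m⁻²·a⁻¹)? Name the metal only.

zinc

zinc: f(T) = -0.071·(T−10) [T>10 °C] = -0.9869
  Pd branch = 0.0129·Pd^0.44·e^(0.046·RH+f) = 0.3821 μm/a
  Sd branch = 0.0175·Sd^0.57·e^(0.008·RH+0.085·T) = 5.308 μm/a
  sum: 0.3821 + 5.308 → r_corr = 5.69 μm/a
  mass loss = 5.69 μm/a × 7.14 g/cm³ = 40.62 g·m⁻²·a⁻¹
copper: temperature factor f = -0.080·(13.9) = -1.1120
  Pd branch = 0.0053·Pd^0.26·e^(0.059·RH+f) = 0.183 μm/a
  Sd branch = 0.01025·Sd^0.27·e^(0.036·RH+0.049·T) = 1.536 μm/a
  sum: 0.183 + 1.536 → r_corr = 1.719 μm/a
  mass loss = 1.719 μm/a × 8.96 g/cm³ = 15.4 g·m⁻²·a⁻¹
Ordering by g·m⁻²·a⁻¹: zinc (40.6) > copper (15.4)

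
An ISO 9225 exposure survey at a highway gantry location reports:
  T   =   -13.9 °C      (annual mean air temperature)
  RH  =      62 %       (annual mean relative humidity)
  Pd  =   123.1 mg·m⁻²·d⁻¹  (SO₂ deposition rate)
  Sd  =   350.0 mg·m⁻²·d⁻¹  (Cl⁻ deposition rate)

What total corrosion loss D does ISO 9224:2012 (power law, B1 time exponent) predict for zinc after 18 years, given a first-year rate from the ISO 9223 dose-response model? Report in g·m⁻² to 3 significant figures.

D(18) = 74.7 g·m⁻²

zinc: T≤10 °C ⇒ hinge +0.038·(-13.9−10) = -0.9082
  sulphur-dioxide contribution → 0.749 μm/a
  chloride contribution → 0.2486 μm/a
  ⇒ r_corr(zinc) = 0.9976 μm/a
ISO 9224: D(t) = r_corr · t^b with b = 0.813 (zinc, B1)
  D(18) = 0.9976 × 18^0.813 = 0.9976 × 10.48 = 10.46 μm
  Mass loss = 10.46 μm × 7.14 g/cm³ = 74.68 g·m⁻²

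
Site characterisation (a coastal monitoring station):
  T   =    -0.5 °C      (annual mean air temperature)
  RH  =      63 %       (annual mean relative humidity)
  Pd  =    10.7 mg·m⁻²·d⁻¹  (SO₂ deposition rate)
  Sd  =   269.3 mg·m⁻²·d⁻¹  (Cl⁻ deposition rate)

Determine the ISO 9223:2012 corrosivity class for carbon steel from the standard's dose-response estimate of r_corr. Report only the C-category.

carbon steel: T≤10 °C ⇒ hinge +0.150·(-0.5−10) = -1.5750
  sulphur-dioxide contribution → 4.43 μm/a
  chloride contribution → 25.68 μm/a
  ⇒ r_corr(carbon steel) = 30.11 μm/a
30.1 μm/a falls in (25, 50] for carbon steel → category C3

C3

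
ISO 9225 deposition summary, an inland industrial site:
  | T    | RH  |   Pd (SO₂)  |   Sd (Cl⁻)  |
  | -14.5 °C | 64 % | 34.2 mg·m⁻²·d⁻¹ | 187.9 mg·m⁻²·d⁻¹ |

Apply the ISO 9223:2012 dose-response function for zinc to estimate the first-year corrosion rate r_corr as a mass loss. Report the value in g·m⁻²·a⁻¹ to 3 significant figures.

r_corr = 4.46 g·m⁻²·a⁻¹

zinc: T≤10 °C ⇒ hinge +0.038·(-14.5−10) = -0.9310
  Pd branch = 0.0129·Pd^0.44·e^(0.046·RH+f) = 0.4569 μm/a
  Sd branch = 0.0175·Sd^0.57·e^(0.008·RH+0.085·T) = 0.1684 μm/a
  sum: 0.4569 + 0.1684 → r_corr = 0.6252 μm/a
Convert to mass loss: 0.6252 μm/a × 7.14 g/cm³ = 4.464 g·m⁻²·a⁻¹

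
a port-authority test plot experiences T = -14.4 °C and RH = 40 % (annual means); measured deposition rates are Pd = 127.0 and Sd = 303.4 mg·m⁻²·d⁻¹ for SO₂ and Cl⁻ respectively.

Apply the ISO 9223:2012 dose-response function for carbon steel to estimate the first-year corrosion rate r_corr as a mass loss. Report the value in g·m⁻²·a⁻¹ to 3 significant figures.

carbon steel: f(T) = +0.150·(T−10) [T≤10 °C] = -3.6600
  sulphur-dioxide contribution → 1.259 μm/a
  chloride contribution → 7.423 μm/a
  ⇒ r_corr(carbon steel) = 8.681 μm/a
Convert to mass loss: 8.681 μm/a × 7.85 g/cm³ = 68.15 g·m⁻²·a⁻¹

r_corr = 68.1 g·m⁻²·a⁻¹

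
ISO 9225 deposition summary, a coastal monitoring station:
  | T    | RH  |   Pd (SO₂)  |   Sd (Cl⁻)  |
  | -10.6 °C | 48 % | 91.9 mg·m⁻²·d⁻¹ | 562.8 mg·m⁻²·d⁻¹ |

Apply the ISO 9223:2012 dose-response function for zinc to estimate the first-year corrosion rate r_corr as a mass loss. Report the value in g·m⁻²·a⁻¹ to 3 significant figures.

r_corr = 5.55 g·m⁻²·a⁻¹

zinc: f(T) = +0.038·(T−10) [T≤10 °C] = -0.7828
  SO₂ term: 0.0129·91.9^0.44·exp(0.046·48-0.7828) = 0.3921
  Sd branch = 0.0175·Sd^0.57·e^(0.008·RH+0.085·T) = 0.3857 μm/a
  sum: 0.3921 + 0.3857 → r_corr = 0.7778 μm/a
Convert to mass loss: 0.7778 μm/a × 7.14 g/cm³ = 5.553 g·m⁻²·a⁻¹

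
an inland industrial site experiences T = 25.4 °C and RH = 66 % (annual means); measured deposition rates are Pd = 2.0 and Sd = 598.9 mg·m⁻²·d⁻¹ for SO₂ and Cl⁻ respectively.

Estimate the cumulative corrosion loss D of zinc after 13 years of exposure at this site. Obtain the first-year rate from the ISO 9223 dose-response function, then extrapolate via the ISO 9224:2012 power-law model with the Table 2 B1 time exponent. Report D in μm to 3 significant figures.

zinc: temperature factor f = -0.071·(15.4) = -1.0934
  SO₂ term: 0.0129·2.0^0.44·exp(0.046·66-1.0934) = 0.1221
  Sd branch = 0.0175·Sd^0.57·e^(0.008·RH+0.085·T) = 9.842 μm/a
  r_corr = 0.1221 + 9.842 = 9.964 μm/a
Power-law: D(13) = r_corr · 13^0.813
  D(13) = 9.964 × 13^0.813 = 9.964 × 8.047 = 80.18 μm

D(13) = 80.2 μm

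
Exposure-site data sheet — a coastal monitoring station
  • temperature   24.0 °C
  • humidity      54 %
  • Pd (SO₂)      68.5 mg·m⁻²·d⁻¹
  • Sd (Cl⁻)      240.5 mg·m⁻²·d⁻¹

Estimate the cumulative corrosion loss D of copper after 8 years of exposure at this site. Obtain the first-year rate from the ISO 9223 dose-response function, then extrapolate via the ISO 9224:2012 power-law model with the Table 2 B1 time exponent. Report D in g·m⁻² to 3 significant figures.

copper: f(T) = -0.080·(T−10) [T>10 °C] = -1.1200
  Pd branch = 0.0053·Pd^0.26·e^(0.059·RH+f) = 0.1255 μm/a
  Sd branch = 0.01025·Sd^0.27·e^(0.036·RH+0.049·T) = 1.02 μm/a
  sum: 0.1255 + 1.02 → r_corr = 1.146 μm/a
Long-term exponent b (ISO 9224 Table 2, B1) = 0.667
  D(8) = 1.146 × 8^0.667 = 1.146 × 4.003 = 4.586 μm
  Mass loss = 4.586 μm × 8.96 g/cm³ = 41.09 g·m⁻²

D(8) = 41.1 g·m⁻²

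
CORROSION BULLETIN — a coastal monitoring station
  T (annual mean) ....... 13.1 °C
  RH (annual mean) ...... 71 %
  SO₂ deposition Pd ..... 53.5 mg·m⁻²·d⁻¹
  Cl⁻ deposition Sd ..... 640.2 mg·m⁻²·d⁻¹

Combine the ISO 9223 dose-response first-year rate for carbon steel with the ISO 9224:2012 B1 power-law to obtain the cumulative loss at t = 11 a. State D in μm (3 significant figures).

carbon steel: T>10 °C ⇒ hinge -0.054·(13.1−10) = -0.1674
  sulphur-dioxide contribution → 49.06 μm/a
  chloride contribution → 98.55 μm/a
  total first-year rate 147.6 μm/a
Power-law: D(11) = r_corr · 11^0.523
  D(11) = 147.6 × 11^0.523 = 147.6 × 3.505 = 517.3 μm

D(11) = 517 μm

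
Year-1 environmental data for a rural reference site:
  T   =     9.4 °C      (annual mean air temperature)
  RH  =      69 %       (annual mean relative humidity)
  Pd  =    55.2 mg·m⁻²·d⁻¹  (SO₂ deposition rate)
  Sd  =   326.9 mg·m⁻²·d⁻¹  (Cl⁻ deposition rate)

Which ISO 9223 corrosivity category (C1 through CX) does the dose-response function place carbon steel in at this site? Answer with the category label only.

C5

carbon steel: f(T) = +0.150·(T−10) [T≤10 °C] = -0.0900
  SO₂ term: 1.77·55.2^0.52·exp(0.02·69-0.0900) = 51.76
  Sd branch = 0.102·Sd^0.62·e^(0.033·RH+0.04·T) = 52.45 μm/a
  r_corr = 51.76 + 52.45 = 104.2 μm/a
Category bounds: 80…200 μm/a bracket r_corr ⇒ C5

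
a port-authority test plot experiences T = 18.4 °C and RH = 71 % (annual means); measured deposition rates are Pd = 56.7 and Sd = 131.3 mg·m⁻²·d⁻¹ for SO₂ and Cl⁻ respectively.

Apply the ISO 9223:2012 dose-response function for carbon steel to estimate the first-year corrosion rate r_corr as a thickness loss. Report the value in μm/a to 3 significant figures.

carbon steel: T>10 °C ⇒ hinge -0.054·(18.4−10) = -0.4536
  SO₂ term: 1.77·56.7^0.52·exp(0.02·71-0.4536) = 37.98
  Sd branch = 0.102·Sd^0.62·e^(0.033·RH+0.04·T) = 45.62 μm/a
  r_corr = 37.98 + 45.62 = 83.59 μm/a

r_corr = 83.6 μm/a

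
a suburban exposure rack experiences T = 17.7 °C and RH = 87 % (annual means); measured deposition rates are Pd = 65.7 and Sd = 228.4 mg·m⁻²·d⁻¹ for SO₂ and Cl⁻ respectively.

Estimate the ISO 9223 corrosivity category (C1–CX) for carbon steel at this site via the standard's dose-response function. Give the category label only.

carbon steel: f(T) = -0.054·(T−10) [T>10 °C] = -0.4158
  sulphur-dioxide contribution → 58.64 μm/a
  chloride contribution → 106 μm/a
  ⇒ r_corr(carbon steel) = 164.6 μm/a
Category bounds: 80…200 μm/a bracket r_corr ⇒ C5

C5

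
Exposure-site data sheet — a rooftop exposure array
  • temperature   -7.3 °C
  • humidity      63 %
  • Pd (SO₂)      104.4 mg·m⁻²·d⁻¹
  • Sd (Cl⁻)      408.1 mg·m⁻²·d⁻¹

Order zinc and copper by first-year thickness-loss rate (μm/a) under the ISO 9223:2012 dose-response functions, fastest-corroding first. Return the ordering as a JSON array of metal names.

zinc: temperature factor f = +0.038·(-17.3) = -0.6574
  Pd branch = 0.0129·Pd^0.44·e^(0.046·RH+f) = 0.9373 μm/a
  Sd branch = 0.0175·Sd^0.57·e^(0.008·RH+0.085·T) = 0.4793 μm/a
  sum: 0.9373 + 0.4793 → r_corr = 1.417 μm/a
copper: f(T) = +0.126·(T−10) [T≤10 °C] = -2.1798
  SO₂ term: 0.0053·104.4^0.26·exp(0.059·63-2.1798) = 0.08255
  Cl⁻ term: 0.01025·408.1^0.27·exp(0.036·63+0.049·-7.3) = 0.351
  r_corr = 0.08255 + 0.351 = 0.4335 μm/a
Ordering by μm/a: zinc (1.42) > copper (0.434)

["zinc", "copper"]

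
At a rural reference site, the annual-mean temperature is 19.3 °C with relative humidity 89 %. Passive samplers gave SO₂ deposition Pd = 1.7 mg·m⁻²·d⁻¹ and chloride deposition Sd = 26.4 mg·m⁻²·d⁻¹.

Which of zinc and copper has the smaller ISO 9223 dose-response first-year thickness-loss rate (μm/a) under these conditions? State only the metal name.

zinc

zinc: T>10 °C ⇒ hinge -0.071·(19.3−10) = -0.6603
  sulphur-dioxide contribution → 0.5049 μm/a
  chloride contribution → 1.189 μm/a
  total first-year rate 1.694 μm/a
copper: T>10 °C ⇒ hinge -0.080·(19.3−10) = -0.7440
  sulphur-dioxide contribution → 0.5515 μm/a
  chloride contribution → 1.573 μm/a
  ⇒ r_corr(copper) = 2.125 μm/a
Ordering by μm/a: copper (2.12) > zinc (1.69)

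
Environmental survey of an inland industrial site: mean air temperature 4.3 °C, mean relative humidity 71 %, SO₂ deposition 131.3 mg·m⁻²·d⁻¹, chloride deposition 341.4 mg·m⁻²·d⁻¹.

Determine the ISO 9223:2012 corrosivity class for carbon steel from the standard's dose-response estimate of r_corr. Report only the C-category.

C5

carbon steel: T≤10 °C ⇒ hinge +0.150·(4.3−10) = -0.8550
  Pd branch = 1.77·Pd^0.52·e^(0.02·RH+f) = 39.34 μm/a
  Cl⁻ term: 0.102·341.4^0.62·exp(0.033·71+0.04·4.3) = 46.93
  r_corr = 39.34 + 46.93 = 86.27 μm/a
86.3 μm/a falls in (80, 200] for carbon steel → category C5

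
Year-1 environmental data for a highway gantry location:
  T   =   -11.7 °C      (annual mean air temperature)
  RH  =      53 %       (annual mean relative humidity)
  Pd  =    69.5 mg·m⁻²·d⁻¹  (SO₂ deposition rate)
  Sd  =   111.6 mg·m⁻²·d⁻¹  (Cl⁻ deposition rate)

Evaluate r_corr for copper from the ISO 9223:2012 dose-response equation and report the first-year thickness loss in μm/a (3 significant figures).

r_corr = 0.163 μm/a

copper: temperature factor f = +0.126·(-21.7) = -2.7342
  SO₂ term: 0.0053·69.5^0.26·exp(0.059·53-2.7342) = 0.02365
  Sd branch = 0.01025·Sd^0.27·e^(0.036·RH+0.049·T) = 0.1391 μm/a
  r_corr = 0.02365 + 0.1391 = 0.1627 μm/a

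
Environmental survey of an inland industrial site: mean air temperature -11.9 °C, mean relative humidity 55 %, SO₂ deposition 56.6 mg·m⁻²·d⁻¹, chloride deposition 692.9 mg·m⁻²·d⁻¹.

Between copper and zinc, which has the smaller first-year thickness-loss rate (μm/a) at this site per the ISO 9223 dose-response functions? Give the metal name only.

copper: temperature factor f = +0.126·(-21.9) = -2.7594
  SO₂ term: 0.0053·56.6^0.26·exp(0.059·55-2.7594) = 0.0246
  Sd branch = 0.01025·Sd^0.27·e^(0.036·RH+0.049·T) = 0.2423 μm/a
  r_corr = 0.0246 + 0.2423 = 0.2669 μm/a
zinc: f(T) = +0.038·(T−10) [T≤10 °C] = -0.8322
  Pd branch = 0.0129·Pd^0.44·e^(0.046·RH+f) = 0.4161 μm/a
  Sd branch = 0.0175·Sd^0.57·e^(0.008·RH+0.085·T) = 0.4112 μm/a
  sum: 0.4161 + 0.4112 → r_corr = 0.8272 μm/a
Ordering by μm/a: zinc (0.827) > copper (0.267)

copper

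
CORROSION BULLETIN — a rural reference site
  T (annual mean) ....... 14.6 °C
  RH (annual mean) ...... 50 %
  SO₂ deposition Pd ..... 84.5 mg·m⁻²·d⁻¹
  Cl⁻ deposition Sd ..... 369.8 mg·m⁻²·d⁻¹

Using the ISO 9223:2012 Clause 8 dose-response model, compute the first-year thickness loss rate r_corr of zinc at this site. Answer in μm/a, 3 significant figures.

zinc: T>10 °C ⇒ hinge -0.071·(14.6−10) = -0.3266
  sulphur-dioxide contribution → 0.6538 μm/a
  chloride contribution → 2.627 μm/a
  ⇒ r_corr(zinc) = 3.281 μm/a

r_corr = 3.28 μm/a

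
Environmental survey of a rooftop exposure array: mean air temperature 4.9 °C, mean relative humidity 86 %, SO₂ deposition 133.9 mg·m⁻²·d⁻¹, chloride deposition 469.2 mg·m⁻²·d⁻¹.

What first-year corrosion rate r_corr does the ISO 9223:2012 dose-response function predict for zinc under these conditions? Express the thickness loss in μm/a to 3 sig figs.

zinc: temperature factor f = +0.038·(-5.1) = -0.1938
  SO₂ term: 0.0129·133.9^0.44·exp(0.046·86-0.1938) = 4.789
  Sd branch = 0.0175·Sd^0.57·e^(0.008·RH+0.085·T) = 1.76 μm/a
  r_corr = 4.789 + 1.76 = 6.549 μm/a

r_corr = 6.55 μm/a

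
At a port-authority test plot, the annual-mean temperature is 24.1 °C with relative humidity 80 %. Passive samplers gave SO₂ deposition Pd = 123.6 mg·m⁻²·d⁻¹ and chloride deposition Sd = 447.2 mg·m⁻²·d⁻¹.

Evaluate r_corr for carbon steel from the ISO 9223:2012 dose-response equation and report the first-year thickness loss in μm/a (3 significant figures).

r_corr = 215 μm/a

carbon steel: T>10 °C ⇒ hinge -0.054·(24.1−10) = -0.7614
  SO₂ term: 1.77·123.6^0.52·exp(0.02·80-0.7614) = 50.12
  Sd branch = 0.102·Sd^0.62·e^(0.033·RH+0.04·T) = 164.9 μm/a
  r_corr = 50.12 + 164.9 = 215 μm/a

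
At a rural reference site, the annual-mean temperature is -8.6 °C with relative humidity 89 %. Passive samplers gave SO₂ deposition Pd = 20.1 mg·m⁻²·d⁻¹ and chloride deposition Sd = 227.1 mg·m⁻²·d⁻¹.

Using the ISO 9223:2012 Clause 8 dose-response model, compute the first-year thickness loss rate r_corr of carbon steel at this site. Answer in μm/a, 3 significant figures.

r_corr = 42.5 μm/a

carbon steel: T≤10 °C ⇒ hinge +0.150·(-8.6−10) = -2.7900
  sulphur-dioxide contribution → 3.069 μm/a
  chloride contribution → 39.41 μm/a
  ⇒ r_corr(carbon steel) = 42.48 μm/a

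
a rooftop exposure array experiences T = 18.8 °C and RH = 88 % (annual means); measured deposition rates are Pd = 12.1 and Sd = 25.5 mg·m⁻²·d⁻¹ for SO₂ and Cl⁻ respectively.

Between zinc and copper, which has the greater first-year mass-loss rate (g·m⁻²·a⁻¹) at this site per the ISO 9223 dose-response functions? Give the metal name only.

copper

zinc: f(T) = -0.071·(T−10) [T>10 °C] = -0.6248
  sulphur-dioxide contribution → 1.185 μm/a
  chloride contribution → 1.108 μm/a
  ⇒ r_corr(zinc) = 2.293 μm/a
  mass loss = 2.293 μm/a × 7.14 g/cm³ = 16.37 g·m⁻²·a⁻¹
copper: T>10 °C ⇒ hinge -0.080·(18.8−10) = -0.7040
  sulphur-dioxide contribution → 0.9014 μm/a
  chloride contribution → 1.467 μm/a
  ⇒ r_corr(copper) = 2.368 μm/a
  mass loss = 2.368 μm/a × 8.96 g/cm³ = 21.22 g·m⁻²·a⁻¹
Ordering by g·m⁻²·a⁻¹: copper (21.2) > zinc (16.4)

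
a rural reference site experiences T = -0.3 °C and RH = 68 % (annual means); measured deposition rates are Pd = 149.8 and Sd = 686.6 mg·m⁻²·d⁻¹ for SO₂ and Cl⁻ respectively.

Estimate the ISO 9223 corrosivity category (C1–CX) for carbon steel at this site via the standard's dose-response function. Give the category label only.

C4

carbon steel: T≤10 °C ⇒ hinge +0.150·(-0.3−10) = -1.5450
  Pd branch = 1.77·Pd^0.52·e^(0.02·RH+f) = 19.9 μm/a
  Sd branch = 0.102·Sd^0.62·e^(0.033·RH+0.04·T) = 54.54 μm/a
  sum: 19.9 + 54.54 → r_corr = 74.44 μm/a
Category bounds: 50…80 μm/a bracket r_corr ⇒ C4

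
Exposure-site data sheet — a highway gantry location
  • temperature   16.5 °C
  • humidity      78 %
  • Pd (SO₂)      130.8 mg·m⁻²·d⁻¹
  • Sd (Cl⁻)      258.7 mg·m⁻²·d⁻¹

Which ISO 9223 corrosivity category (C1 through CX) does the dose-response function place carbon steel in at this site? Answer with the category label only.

carbon steel: temperature factor f = -0.054·(6.5) = -0.3510
  SO₂ term: 1.77·130.8^0.52·exp(0.02·78-0.3510) = 74.76
  Cl⁻ term: 0.102·258.7^0.62·exp(0.033·78+0.04·16.5) = 81.1
  r_corr = 74.76 + 81.1 = 155.9 μm/a
ISO 9223 Table 2 (carbon steel): 80 < 156 ≤ 200 μm/a ⇒ C5

C5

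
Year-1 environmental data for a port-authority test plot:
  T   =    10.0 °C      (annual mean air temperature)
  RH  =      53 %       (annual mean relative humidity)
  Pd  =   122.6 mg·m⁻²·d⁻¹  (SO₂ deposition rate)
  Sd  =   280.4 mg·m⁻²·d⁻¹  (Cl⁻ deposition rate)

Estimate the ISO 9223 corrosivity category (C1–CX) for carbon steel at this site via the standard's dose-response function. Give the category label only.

carbon steel: temperature factor f = +0.150·(0.0) = +0.0000
  SO₂ term: 1.77·122.6^0.52·exp(0.02·53+0.0000) = 62.28
  Sd branch = 0.102·Sd^0.62·e^(0.033·RH+0.04·T) = 28.81 μm/a
  r_corr = 62.28 + 28.81 = 91.09 μm/a
Category bounds: 80…200 μm/a bracket r_corr ⇒ C5

C5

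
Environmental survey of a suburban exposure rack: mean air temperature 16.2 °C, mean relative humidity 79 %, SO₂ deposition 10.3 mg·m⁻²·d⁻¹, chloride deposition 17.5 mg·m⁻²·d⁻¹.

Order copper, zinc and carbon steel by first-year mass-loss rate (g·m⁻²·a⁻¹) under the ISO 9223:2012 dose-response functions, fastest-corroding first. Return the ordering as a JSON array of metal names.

copper: temperature factor f = -0.080·(6.2) = -0.4960
  Pd branch = 0.0053·Pd^0.26·e^(0.059·RH+f) = 0.6258 μm/a
  Cl⁻ term: 0.01025·17.5^0.27·exp(0.036·79+0.049·16.2) = 0.8438
  sum: 0.6258 + 0.8438 → r_corr = 1.47 μm/a
  mass loss = 1.47 μm/a × 8.96 g/cm³ = 13.17 g·m⁻²·a⁻¹
zinc: f(T) = -0.071·(T−10) [T>10 °C] = -0.4402
  Pd branch = 0.0129·Pd^0.44·e^(0.046·RH+f) = 0.8776 μm/a
  Cl⁻ term: 0.0175·17.5^0.57·exp(0.008·79+0.085·16.2) = 0.6669
  r_corr = 0.8776 + 0.6669 = 1.544 μm/a
  mass loss = 1.544 μm/a × 7.14 g/cm³ = 11.03 g·m⁻²·a⁻¹
carbon steel: f(T) = -0.054·(T−10) [T>10 °C] = -0.3348
  Pd branch = 1.77·Pd^0.52·e^(0.02·RH+f) = 20.67 μm/a
  Sd branch = 0.102·Sd^0.62·e^(0.033·RH+0.04·T) = 15.59 μm/a
  r_corr = 20.67 + 15.59 = 36.27 μm/a
  mass loss = 36.27 μm/a × 7.85 g/cm³ = 284.7 g·m⁻²·a⁻¹
Ordering by g·m⁻²·a⁻¹: carbon steel (285) > copper (13.2) > zinc (11)

["carbon steel", "copper", "zinc"]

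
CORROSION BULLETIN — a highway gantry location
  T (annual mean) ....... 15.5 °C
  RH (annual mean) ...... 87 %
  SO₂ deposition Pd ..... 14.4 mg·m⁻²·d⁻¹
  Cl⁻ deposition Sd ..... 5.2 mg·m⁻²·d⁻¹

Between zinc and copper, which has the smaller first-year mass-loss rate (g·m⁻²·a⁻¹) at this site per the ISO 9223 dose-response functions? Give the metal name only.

zinc

zinc: f(T) = -0.071·(T−10) [T>10 °C] = -0.3905
  sulphur-dioxide contribution → 1.544 μm/a
  chloride contribution → 0.3354 μm/a
  ⇒ r_corr(zinc) = 1.88 μm/a
  mass loss = 1.88 μm/a × 7.14 g/cm³ = 13.42 g·m⁻²·a⁻¹
copper: temperature factor f = -0.080·(5.5) = -0.4400
  sulphur-dioxide contribution → 1.158 μm/a
  chloride contribution → 0.7836 μm/a
  ⇒ r_corr(copper) = 1.941 μm/a
  mass loss = 1.941 μm/a × 8.96 g/cm³ = 17.39 g·m⁻²·a⁻¹
Ordering by g·m⁻²·a⁻¹: copper (17.4) > zinc (13.4)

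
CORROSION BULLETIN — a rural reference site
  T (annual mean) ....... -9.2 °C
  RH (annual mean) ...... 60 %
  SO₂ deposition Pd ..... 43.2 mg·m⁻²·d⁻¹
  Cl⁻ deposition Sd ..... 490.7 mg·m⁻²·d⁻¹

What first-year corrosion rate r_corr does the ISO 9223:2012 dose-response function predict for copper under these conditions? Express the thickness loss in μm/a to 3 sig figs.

copper: f(T) = +0.126·(T−10) [T≤10 °C] = -2.4192
  sulphur-dioxide contribution → 0.04328 μm/a
  chloride contribution → 0.3017 μm/a
  ⇒ r_corr(copper) = 0.345 μm/a

r_corr = 0.345 μm/a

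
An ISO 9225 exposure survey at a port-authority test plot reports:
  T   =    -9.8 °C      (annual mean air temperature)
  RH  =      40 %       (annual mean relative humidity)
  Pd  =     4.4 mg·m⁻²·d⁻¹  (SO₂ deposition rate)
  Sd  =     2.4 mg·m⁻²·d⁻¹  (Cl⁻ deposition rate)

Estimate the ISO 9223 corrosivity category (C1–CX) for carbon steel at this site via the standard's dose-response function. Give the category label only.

C1

carbon steel: temperature factor f = +0.150·(-19.8) = -2.9700
  Pd branch = 1.77·Pd^0.52·e^(0.02·RH+f) = 0.4367 μm/a
  Sd branch = 0.102·Sd^0.62·e^(0.033·RH+0.04·T) = 0.444 μm/a
  r_corr = 0.4367 + 0.444 = 0.8806 μm/a
ISO 9223 Table 2 (carbon steel): 0 < 0.881 ≤ 1.3 μm/a ⇒ C1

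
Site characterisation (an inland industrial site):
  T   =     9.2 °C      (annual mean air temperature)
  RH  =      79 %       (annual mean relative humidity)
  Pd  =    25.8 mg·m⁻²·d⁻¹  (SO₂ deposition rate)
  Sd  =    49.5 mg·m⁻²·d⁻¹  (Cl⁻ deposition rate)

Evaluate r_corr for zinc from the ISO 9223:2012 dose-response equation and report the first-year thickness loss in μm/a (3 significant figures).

zinc: f(T) = +0.038·(T−10) [T≤10 °C] = -0.0304
  Pd branch = 0.0129·Pd^0.44·e^(0.046·RH+f) = 1.98 μm/a
  Sd branch = 0.0175·Sd^0.57·e^(0.008·RH+0.085·T) = 0.6654 μm/a
  r_corr = 1.98 + 0.6654 = 2.646 μm/a

r_corr = 2.65 μm/a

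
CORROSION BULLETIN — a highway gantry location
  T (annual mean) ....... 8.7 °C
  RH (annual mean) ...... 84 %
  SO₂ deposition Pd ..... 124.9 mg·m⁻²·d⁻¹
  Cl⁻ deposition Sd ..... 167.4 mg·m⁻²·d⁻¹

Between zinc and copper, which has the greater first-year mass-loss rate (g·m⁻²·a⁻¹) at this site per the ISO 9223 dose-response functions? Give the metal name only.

zinc

zinc: temperature factor f = +0.038·(-1.3) = -0.0494
  sulphur-dioxide contribution → 4.895 μm/a
  chloride contribution → 1.329 μm/a
  ⇒ r_corr(zinc) = 6.224 μm/a
  mass loss = 6.224 μm/a × 7.14 g/cm³ = 44.44 g·m⁻²·a⁻¹
copper: T≤10 °C ⇒ hinge +0.126·(8.7−10) = -0.1638
  sulphur-dioxide contribution → 2.242 μm/a
  chloride contribution → 1.287 μm/a
  ⇒ r_corr(copper) = 3.529 μm/a
  mass loss = 3.529 μm/a × 8.96 g/cm³ = 31.62 g·m⁻²·a⁻¹
Ordering by g·m⁻²·a⁻¹: zinc (44.4) > copper (31.6)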